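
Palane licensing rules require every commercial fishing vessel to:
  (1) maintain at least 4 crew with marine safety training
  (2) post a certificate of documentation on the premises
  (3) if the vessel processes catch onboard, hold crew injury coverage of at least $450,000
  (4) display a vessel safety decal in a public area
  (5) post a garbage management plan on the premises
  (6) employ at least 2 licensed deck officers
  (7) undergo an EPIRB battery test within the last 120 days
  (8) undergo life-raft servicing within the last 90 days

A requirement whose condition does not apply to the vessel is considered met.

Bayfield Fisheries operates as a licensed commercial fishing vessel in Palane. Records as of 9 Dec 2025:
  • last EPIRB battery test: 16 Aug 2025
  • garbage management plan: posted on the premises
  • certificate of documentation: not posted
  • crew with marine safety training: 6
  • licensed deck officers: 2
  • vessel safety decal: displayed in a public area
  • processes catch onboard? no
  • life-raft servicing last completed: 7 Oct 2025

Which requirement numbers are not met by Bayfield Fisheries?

2

1. crew with marine safety training 6 ≥ 4 → met
2. certificate of documentation absent → not met
3. condition 'processes catch onboard' does not hold → requirement n/a → met
4. vessel safety decal present → met
5. garbage management plan present → met
6. licensed deck officers 2 ≥ 2 → met
7. EPIRB battery test 115 days ago vs limit 120 → met
8. life-raft servicing 63 days ago vs limit 90 → met
Not met: 2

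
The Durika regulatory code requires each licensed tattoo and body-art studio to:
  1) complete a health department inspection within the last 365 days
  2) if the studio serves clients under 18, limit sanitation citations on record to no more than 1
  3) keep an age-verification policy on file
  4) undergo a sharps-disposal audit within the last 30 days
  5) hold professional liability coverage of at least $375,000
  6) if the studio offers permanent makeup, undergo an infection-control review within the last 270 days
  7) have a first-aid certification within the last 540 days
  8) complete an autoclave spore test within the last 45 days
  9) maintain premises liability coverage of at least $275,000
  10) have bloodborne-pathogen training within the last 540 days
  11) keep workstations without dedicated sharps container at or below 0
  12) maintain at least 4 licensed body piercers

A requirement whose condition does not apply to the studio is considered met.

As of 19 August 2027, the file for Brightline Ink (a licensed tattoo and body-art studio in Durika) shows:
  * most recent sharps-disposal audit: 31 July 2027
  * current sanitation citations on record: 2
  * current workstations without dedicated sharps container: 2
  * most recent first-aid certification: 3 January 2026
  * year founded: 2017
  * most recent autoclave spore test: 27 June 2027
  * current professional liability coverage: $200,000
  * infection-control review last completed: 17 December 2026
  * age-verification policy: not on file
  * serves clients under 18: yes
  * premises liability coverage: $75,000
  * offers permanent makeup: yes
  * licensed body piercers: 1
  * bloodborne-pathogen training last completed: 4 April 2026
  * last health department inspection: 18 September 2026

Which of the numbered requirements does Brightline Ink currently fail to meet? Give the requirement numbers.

2, 3, 5, 7, 8, 9, 11, 12

1. health department inspection 335 days ago vs limit 365 → met
2. condition 'serves clients under 18' holds; sanitation citations on record 2 > 1 → not met
3. age-verification policy absent → not met
4. sharps-disposal audit 19 days ago vs limit 30 → met
5. professional liability coverage $200,000 < $375,000 → not met
6. condition 'offers permanent makeup' holds; infection-control review 245 days ago vs limit 270 → met
7. first-aid certification 593 days ago vs limit 540 → not met
8. autoclave spore test 53 days ago vs limit 45 → not met
9. premises liability coverage $75,000 < $275,000 → not met
10. bloodborne-pathogen training 502 days ago vs limit 540 → met
11. workstations without dedicated sharps container 2 > 0 → not met
12. licensed body piercers 1 < 4 → not met
Not met: 2, 3, 5, 7, 8, 9, 11, 12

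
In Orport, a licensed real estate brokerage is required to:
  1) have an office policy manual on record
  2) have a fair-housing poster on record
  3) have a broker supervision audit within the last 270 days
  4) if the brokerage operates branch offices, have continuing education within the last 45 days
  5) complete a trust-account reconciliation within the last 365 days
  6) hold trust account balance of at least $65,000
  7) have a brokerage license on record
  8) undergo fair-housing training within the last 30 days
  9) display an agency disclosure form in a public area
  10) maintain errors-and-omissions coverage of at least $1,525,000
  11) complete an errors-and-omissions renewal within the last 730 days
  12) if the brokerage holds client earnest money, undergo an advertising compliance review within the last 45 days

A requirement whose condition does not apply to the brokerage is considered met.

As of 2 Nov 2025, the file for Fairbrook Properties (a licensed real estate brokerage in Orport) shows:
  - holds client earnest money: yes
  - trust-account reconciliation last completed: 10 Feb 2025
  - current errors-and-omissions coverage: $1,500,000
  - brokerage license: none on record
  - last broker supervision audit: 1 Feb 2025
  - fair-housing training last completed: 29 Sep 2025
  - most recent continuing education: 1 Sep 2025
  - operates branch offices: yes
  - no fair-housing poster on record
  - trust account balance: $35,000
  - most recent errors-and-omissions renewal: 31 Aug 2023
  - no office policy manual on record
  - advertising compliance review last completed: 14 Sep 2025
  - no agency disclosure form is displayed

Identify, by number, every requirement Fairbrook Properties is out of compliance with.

1. office policy manual absent → not met
2. fair-housing poster absent → not met
3. broker supervision audit 274 days ago vs limit 270 → not met
4. condition 'operates branch offices' holds; continuing education 62 days ago vs limit 45 → not met
5. trust-account reconciliation 265 days ago vs limit 365 → met
6. trust account balance $35,000 < $65,000 → not met
7. brokerage license absent → not met
8. fair-housing training 34 days ago vs limit 30 → not met
9. agency disclosure form absent → not met
10. errors-and-omissions coverage $1,500,000 < $1,525,000 → not met
11. errors-and-omissions renewal 794 days ago vs limit 730 → not met
12. condition 'holds client earnest money' holds; advertising compliance review 49 days ago vs limit 45 → not met
Not met: 1, 2, 3, 4, 6, 7, 8, 9, 10, 11, 12

1, 2, 3, 4, 6, 7, 8, 9, 10, 11, 12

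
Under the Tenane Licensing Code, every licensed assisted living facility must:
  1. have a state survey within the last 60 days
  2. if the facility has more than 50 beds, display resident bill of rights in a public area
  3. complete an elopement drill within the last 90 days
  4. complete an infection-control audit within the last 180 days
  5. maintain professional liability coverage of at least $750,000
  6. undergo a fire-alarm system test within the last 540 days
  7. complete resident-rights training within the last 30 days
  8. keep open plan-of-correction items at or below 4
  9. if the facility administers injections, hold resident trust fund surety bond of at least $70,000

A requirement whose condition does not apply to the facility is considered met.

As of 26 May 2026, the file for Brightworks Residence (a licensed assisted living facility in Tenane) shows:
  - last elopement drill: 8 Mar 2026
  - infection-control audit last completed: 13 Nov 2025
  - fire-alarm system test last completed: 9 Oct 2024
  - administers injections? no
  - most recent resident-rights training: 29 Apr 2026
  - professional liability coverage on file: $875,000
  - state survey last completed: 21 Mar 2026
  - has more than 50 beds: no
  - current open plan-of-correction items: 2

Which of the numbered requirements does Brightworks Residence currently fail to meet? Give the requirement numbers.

1, 4, 6

1. state survey 66 days ago vs limit 60 → not met
2. condition 'has more than 50 beds' does not hold → requirement n/a → met
3. elopement drill 79 days ago vs limit 90 → met
4. infection-control audit 194 days ago vs limit 180 → not met
5. professional liability coverage $875,000 ≥ $750,000 → met
6. fire-alarm system test 594 days ago vs limit 540 → not met
7. resident-rights training 27 days ago vs limit 30 → met
8. open plan-of-correction items 2 ≤ 4 → met
9. condition 'administers injections' does not hold → requirement n/a → met
Not met: 1, 4, 6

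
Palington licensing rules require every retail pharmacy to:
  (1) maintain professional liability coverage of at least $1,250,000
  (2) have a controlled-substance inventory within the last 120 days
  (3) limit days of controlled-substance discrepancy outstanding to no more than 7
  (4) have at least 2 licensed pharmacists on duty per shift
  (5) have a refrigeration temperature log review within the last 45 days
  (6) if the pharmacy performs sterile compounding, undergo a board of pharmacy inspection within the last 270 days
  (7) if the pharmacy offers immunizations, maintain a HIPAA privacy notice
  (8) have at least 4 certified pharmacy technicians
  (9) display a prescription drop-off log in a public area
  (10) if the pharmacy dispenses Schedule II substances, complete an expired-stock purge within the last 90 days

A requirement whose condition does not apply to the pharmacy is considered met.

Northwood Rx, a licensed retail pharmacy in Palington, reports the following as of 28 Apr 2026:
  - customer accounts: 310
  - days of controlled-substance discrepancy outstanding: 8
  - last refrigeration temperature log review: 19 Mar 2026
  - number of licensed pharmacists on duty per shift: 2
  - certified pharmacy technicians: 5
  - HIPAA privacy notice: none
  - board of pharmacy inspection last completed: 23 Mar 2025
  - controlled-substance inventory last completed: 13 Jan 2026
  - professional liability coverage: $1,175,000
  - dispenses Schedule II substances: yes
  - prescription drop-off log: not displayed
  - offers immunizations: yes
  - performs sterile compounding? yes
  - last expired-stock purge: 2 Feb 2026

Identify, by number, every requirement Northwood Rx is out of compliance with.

1. professional liability coverage $1,175,000 < $1,250,000 → not met
2. controlled-substance inventory 105 days ago vs limit 120 → met
3. days of controlled-substance discrepancy outstanding 8 > 7 → not met
4. licensed pharmacists on duty per shift 2 ≥ 2 → met
5. refrigeration temperature log review 40 days ago vs limit 45 → met
6. condition 'performs sterile compounding' holds; board of pharmacy inspection 401 days ago vs limit 270 → not met
7. condition 'offers immunizations' holds; HIPAA privacy notice absent → not met
8. certified pharmacy technicians 5 ≥ 4 → met
9. prescription drop-off log absent → not met
10. condition 'dispenses Schedule II substances' holds; expired-stock purge 85 days ago vs limit 90 → met
Not met: 1, 3, 6, 7, 9

1, 3, 6, 7, 9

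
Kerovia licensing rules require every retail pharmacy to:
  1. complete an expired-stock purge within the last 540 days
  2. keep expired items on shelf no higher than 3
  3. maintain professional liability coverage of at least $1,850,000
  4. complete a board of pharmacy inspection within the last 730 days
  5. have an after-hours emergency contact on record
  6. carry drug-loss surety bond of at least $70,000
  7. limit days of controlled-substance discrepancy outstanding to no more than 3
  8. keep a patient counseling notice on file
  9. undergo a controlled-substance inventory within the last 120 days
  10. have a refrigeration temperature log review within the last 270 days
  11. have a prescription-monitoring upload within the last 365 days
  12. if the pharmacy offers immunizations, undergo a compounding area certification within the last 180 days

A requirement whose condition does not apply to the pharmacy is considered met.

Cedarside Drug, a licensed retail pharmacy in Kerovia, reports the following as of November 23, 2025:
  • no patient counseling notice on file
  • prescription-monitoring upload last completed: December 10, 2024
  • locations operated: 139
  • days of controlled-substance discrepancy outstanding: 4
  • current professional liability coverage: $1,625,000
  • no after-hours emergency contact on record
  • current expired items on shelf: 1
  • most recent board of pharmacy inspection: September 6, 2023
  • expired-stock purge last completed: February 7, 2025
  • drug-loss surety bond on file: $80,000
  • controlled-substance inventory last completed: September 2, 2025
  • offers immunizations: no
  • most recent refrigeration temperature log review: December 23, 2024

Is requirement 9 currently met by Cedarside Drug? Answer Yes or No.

9. controlled-substance inventory 82 days ago vs limit 120 → met

Yes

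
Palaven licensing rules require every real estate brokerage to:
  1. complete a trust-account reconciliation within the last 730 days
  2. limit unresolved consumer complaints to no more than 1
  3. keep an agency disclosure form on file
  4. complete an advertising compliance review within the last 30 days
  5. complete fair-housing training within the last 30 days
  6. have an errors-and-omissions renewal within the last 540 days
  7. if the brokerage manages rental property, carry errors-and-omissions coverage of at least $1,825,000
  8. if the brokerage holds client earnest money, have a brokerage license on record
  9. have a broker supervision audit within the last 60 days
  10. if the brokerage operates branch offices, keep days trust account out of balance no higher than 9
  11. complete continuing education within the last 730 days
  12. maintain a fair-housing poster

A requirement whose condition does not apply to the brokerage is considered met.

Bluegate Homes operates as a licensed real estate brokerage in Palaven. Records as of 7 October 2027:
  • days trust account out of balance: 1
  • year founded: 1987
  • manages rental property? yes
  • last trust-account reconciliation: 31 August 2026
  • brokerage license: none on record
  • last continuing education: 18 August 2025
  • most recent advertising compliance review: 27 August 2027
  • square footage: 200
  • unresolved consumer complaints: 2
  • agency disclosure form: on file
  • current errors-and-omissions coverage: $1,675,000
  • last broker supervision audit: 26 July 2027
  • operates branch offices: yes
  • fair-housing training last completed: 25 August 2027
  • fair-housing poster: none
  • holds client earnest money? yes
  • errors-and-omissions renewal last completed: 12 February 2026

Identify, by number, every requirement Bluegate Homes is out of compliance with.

2, 4, 5, 6, 7, 8, 9, 11, 12

1. trust-account reconciliation 402 days ago vs limit 730 → met
2. unresolved consumer complaints 2 > 1 → not met
3. agency disclosure form present → met
4. advertising compliance review 41 days ago vs limit 30 → not met
5. fair-housing training 43 days ago vs limit 30 → not met
6. errors-and-omissions renewal 602 days ago vs limit 540 → not met
7. condition 'manages rental property' holds; errors-and-omissions coverage $1,675,000 < $1,825,000 → not met
8. condition 'holds client earnest money' holds; brokerage license absent → not met
9. broker supervision audit 73 days ago vs limit 60 → not met
10. condition 'operates branch offices' holds; days trust account out of balance 1 ≤ 9 → met
11. continuing education 780 days ago vs limit 730 → not met
12. fair-housing poster absent → not met
Not met: 2, 4, 5, 6, 7, 8, 9, 11, 12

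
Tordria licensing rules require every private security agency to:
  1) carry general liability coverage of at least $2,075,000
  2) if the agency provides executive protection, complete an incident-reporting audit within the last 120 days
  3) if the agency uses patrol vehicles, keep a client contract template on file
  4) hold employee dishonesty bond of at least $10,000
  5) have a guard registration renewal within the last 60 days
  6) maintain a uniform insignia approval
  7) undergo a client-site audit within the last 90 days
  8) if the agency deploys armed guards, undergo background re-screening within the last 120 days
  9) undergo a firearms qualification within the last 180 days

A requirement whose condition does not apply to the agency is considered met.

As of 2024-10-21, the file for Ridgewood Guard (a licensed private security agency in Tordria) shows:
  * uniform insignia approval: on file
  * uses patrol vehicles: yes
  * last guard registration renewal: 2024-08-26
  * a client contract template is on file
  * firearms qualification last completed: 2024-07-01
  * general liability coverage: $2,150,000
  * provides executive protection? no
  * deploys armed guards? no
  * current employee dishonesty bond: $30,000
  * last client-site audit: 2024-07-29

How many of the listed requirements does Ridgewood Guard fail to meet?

1. general liability coverage $2,150,000 ≥ $2,075,000 → met
2. condition 'provides executive protection' does not hold → requirement n/a → met
3. condition 'uses patrol vehicles' holds; client contract template present → met
4. employee dishonesty bond $30,000 ≥ $10,000 → met
5. guard registration renewal 56 days ago vs limit 60 → met
6. uniform insignia approval present → met
7. client-site audit 84 days ago vs limit 90 → met
8. condition 'deploys armed guards' does not hold → requirement n/a → met
9. firearms qualification 112 days ago vs limit 180 → met
Not met: 0 of 9

0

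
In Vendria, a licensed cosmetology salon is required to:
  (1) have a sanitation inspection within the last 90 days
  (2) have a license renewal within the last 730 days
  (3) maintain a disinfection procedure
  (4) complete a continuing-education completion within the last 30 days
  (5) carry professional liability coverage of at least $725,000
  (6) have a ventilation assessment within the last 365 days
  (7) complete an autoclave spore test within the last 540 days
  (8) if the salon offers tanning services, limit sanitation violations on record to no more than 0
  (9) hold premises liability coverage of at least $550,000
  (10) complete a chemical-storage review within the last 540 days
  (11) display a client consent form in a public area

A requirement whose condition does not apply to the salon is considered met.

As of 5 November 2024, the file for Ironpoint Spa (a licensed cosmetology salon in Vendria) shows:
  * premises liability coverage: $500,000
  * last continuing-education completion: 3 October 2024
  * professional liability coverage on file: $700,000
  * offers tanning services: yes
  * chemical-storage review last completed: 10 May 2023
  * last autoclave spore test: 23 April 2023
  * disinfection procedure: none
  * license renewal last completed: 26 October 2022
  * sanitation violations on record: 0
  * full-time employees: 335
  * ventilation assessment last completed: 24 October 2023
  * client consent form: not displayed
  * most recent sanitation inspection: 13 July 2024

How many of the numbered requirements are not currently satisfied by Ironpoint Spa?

10

1. sanitation inspection 115 days ago vs limit 90 → not met
2. license renewal 741 days ago vs limit 730 → not met
3. disinfection procedure absent → not met
4. continuing-education completion 33 days ago vs limit 30 → not met
5. professional liability coverage $700,000 < $725,000 → not met
6. ventilation assessment 378 days ago vs limit 365 → not met
7. autoclave spore test 562 days ago vs limit 540 → not met
8. condition 'offers tanning services' holds; sanitation violations on record 0 ≤ 0 → met
9. premises liability coverage $500,000 < $550,000 → not met
10. chemical-storage review 545 days ago vs limit 540 → not met
11. client consent form absent → not met
Not met: 10 of 11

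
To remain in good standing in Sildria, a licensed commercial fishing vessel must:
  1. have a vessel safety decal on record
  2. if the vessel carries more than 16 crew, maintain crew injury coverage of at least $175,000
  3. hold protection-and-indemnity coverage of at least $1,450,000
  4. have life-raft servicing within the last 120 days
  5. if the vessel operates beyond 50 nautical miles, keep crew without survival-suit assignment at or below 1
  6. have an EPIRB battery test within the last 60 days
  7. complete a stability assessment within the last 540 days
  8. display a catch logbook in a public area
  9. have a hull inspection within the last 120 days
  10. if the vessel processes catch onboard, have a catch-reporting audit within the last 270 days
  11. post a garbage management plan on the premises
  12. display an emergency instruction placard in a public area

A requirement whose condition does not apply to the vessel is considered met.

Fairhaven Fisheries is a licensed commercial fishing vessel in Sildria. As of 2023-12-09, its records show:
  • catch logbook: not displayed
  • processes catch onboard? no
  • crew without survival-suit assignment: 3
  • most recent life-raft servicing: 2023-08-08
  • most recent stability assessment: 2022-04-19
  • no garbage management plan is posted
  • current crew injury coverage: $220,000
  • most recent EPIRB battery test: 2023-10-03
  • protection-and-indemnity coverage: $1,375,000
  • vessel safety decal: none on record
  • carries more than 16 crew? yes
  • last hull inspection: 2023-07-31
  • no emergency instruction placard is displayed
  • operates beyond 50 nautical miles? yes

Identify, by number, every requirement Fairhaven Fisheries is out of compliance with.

1, 3, 4, 5, 6, 7, 8, 9, 11, 12

1. vessel safety decal absent → not met
2. condition 'carries more than 16 crew' holds; crew injury coverage $220,000 ≥ $175,000 → met
3. protection-and-indemnity coverage $1,375,000 < $1,450,000 → not met
4. life-raft servicing 123 days ago vs limit 120 → not met
5. condition 'operates beyond 50 nautical miles' holds; crew without survival-suit assignment 3 > 1 → not met
6. EPIRB battery test 67 days ago vs limit 60 → not met
7. stability assessment 599 days ago vs limit 540 → not met
8. catch logbook absent → not met
9. hull inspection 131 days ago vs limit 120 → not met
10. condition 'processes catch onboard' does not hold → requirement n/a → met
11. garbage management plan absent → not met
12. emergency instruction placard absent → not met
Not met: 1, 3, 4, 5, 6, 7, 8, 9, 11, 12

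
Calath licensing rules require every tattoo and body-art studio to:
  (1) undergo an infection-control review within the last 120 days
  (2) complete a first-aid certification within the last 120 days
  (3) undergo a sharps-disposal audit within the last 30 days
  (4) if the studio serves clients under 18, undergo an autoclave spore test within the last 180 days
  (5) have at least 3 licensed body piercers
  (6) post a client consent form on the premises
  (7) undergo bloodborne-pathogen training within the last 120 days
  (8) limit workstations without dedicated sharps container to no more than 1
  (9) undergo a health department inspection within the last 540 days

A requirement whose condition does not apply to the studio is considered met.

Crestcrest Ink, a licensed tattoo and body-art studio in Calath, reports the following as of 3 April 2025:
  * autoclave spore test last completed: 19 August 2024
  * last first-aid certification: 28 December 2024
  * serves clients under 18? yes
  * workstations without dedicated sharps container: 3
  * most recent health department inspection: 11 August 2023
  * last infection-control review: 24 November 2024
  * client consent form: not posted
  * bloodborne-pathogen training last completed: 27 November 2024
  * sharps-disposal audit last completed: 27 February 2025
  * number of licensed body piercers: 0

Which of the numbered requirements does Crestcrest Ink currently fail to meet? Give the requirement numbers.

1. infection-control review 130 days ago vs limit 120 → not met
2. first-aid certification 96 days ago vs limit 120 → met
3. sharps-disposal audit 35 days ago vs limit 30 → not met
4. condition 'serves clients under 18' holds; autoclave spore test 227 days ago vs limit 180 → not met
5. licensed body piercers 0 < 3 → not met
6. client consent form absent → not met
7. bloodborne-pathogen training 127 days ago vs limit 120 → not met
8. workstations without dedicated sharps container 3 > 1 → not met
9. health department inspection 601 days ago vs limit 540 → not met
Not met: 1, 3, 4, 5, 6, 7, 8, 9

1, 3, 4, 5, 6, 7, 8, 9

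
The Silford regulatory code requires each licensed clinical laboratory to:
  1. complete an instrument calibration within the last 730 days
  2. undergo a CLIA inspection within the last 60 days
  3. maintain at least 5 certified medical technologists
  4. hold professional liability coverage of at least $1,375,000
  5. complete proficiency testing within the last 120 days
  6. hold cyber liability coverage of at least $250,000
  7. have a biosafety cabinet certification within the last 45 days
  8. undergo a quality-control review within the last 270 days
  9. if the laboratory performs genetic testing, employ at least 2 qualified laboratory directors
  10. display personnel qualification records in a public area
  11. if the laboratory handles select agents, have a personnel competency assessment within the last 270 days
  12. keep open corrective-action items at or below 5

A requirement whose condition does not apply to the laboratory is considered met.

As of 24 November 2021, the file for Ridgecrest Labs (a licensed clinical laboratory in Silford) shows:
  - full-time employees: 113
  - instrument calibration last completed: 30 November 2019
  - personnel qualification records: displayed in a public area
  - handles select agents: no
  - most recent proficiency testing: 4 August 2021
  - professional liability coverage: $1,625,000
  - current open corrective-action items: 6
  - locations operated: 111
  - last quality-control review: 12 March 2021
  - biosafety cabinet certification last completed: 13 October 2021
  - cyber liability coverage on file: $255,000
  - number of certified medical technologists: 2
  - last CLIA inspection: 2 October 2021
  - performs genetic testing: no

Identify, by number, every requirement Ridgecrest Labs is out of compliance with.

1. instrument calibration 725 days ago vs limit 730 → met
2. CLIA inspection 53 days ago vs limit 60 → met
3. certified medical technologists 2 < 5 → not met
4. professional liability coverage $1,625,000 ≥ $1,375,000 → met
5. proficiency testing 112 days ago vs limit 120 → met
6. cyber liability coverage $255,000 ≥ $250,000 → met
7. biosafety cabinet certification 42 days ago vs limit 45 → met
8. quality-control review 257 days ago vs limit 270 → met
9. condition 'performs genetic testing' does not hold → requirement n/a → met
10. personnel qualification records present → met
11. condition 'handles select agents' does not hold → requirement n/a → met
12. open corrective-action items 6 > 5 → not met
Not met: 3, 12

3, 12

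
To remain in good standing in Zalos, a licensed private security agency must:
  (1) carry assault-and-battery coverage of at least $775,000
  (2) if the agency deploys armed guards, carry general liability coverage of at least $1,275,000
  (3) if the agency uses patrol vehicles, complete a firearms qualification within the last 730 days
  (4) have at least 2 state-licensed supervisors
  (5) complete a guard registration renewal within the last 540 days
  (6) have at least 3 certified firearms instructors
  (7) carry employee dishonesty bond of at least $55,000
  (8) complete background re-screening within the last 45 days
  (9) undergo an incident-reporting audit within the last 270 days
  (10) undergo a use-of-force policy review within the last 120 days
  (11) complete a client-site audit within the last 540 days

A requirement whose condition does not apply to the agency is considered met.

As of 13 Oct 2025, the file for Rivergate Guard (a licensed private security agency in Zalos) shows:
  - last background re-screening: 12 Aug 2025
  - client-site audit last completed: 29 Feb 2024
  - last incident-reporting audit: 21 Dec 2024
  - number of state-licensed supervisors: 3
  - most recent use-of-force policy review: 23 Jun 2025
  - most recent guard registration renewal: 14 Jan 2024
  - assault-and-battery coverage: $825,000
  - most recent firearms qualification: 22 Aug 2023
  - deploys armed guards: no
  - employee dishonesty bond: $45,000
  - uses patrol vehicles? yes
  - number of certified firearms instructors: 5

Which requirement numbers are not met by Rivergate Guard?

3, 5, 7, 8, 9, 11

1. assault-and-battery coverage $825,000 ≥ $775,000 → met
2. condition 'deploys armed guards' does not hold → requirement n/a → met
3. condition 'uses patrol vehicles' holds; firearms qualification 783 days ago vs limit 730 → not met
4. state-licensed supervisors 3 ≥ 2 → met
5. guard registration renewal 638 days ago vs limit 540 → not met
6. certified firearms instructors 5 ≥ 3 → met
7. employee dishonesty bond $45,000 < $55,000 → not met
8. background re-screening 62 days ago vs limit 45 → not met
9. incident-reporting audit 296 days ago vs limit 270 → not met
10. use-of-force policy review 112 days ago vs limit 120 → met
11. client-site audit 592 days ago vs limit 540 → not met
Not met: 3, 5, 7, 8, 9, 11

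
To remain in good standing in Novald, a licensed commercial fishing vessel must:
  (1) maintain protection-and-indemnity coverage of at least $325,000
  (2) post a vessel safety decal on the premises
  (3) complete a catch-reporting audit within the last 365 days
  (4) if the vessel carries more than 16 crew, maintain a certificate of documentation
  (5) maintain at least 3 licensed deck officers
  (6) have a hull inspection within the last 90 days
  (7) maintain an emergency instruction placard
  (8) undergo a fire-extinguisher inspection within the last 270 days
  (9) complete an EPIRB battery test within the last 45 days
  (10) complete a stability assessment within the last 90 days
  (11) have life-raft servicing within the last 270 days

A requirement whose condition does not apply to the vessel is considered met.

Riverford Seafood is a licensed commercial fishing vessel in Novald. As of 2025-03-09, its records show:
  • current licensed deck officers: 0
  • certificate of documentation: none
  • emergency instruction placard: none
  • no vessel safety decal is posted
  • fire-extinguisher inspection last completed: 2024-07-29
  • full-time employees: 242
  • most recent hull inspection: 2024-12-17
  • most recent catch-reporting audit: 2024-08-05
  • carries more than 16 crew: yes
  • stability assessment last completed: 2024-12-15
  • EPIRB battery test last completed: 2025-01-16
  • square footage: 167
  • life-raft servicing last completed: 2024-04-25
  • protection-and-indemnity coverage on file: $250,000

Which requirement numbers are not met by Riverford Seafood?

1, 2, 4, 5, 7, 9, 11

1. protection-and-indemnity coverage $250,000 < $325,000 → not met
2. vessel safety decal absent → not met
3. catch-reporting audit 216 days ago vs limit 365 → met
4. condition 'carries more than 16 crew' holds; certificate of documentation absent → not met
5. licensed deck officers 0 < 3 → not met
6. hull inspection 82 days ago vs limit 90 → met
7. emergency instruction placard absent → not met
8. fire-extinguisher inspection 223 days ago vs limit 270 → met
9. EPIRB battery test 52 days ago vs limit 45 → not met
10. stability assessment 84 days ago vs limit 90 → met
11. life-raft servicing 318 days ago vs limit 270 → not met
Not met: 1, 2, 4, 5, 7, 9, 11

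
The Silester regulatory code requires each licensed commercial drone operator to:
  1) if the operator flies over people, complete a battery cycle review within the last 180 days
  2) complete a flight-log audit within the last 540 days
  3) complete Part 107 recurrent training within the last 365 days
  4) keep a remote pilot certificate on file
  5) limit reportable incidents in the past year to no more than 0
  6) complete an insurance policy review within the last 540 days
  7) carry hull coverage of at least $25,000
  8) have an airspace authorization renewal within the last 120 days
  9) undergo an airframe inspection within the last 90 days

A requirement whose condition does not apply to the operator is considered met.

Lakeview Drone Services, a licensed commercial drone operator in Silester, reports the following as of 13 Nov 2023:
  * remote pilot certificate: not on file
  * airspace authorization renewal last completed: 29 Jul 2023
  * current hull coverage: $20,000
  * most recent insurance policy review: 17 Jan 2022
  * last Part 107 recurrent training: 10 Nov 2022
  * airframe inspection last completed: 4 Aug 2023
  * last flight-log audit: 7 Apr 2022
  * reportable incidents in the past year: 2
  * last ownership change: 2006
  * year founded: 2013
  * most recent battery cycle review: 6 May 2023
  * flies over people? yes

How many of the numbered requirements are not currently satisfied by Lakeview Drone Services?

1. condition 'flies over people' holds; battery cycle review 191 days ago vs limit 180 → not met
2. flight-log audit 585 days ago vs limit 540 → not met
3. Part 107 recurrent training 368 days ago vs limit 365 → not met
4. remote pilot certificate absent → not met
5. reportable incidents in the past year 2 > 0 → not met
6. insurance policy review 665 days ago vs limit 540 → not met
7. hull coverage $20,000 < $25,000 → not met
8. airspace authorization renewal 107 days ago vs limit 120 → met
9. airframe inspection 101 days ago vs limit 90 → not met
Not met: 8 of 9

8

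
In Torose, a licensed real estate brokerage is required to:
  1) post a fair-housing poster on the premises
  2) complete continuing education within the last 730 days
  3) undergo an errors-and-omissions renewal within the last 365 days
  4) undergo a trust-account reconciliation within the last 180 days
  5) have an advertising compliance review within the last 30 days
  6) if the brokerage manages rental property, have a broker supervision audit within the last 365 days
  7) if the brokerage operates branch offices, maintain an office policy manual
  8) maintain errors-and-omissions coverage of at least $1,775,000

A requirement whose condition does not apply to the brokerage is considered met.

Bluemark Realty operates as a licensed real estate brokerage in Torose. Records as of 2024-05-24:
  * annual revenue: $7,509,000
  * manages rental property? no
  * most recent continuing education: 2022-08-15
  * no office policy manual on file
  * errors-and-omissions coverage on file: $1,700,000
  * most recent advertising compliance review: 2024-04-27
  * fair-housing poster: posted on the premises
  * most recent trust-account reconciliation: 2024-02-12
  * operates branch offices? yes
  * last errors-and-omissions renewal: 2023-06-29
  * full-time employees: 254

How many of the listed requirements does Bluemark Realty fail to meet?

1. fair-housing poster present → met
2. continuing education 648 days ago vs limit 730 → met
3. errors-and-omissions renewal 330 days ago vs limit 365 → met
4. trust-account reconciliation 102 days ago vs limit 180 → met
5. advertising compliance review 27 days ago vs limit 30 → met
6. condition 'manages rental property' does not hold → requirement n/a → met
7. condition 'operates branch offices' holds; office policy manual absent → not met
8. errors-and-omissions coverage $1,700,000 < $1,775,000 → not met
Not met: 2 of 8

2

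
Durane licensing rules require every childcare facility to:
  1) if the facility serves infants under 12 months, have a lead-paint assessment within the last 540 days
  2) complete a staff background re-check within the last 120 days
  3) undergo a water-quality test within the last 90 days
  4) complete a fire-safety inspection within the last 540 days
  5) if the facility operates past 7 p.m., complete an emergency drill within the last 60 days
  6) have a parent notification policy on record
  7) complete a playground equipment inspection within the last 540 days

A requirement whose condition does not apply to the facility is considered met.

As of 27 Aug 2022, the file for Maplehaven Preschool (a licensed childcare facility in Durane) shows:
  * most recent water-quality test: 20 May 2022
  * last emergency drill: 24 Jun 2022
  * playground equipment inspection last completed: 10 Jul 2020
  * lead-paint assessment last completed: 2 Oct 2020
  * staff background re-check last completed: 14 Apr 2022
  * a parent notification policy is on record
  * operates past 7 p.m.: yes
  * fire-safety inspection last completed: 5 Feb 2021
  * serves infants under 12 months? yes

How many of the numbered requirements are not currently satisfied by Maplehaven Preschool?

6

1. condition 'serves infants under 12 months' holds; lead-paint assessment 694 days ago vs limit 540 → not met
2. staff background re-check 135 days ago vs limit 120 → not met
3. water-quality test 99 days ago vs limit 90 → not met
4. fire-safety inspection 568 days ago vs limit 540 → not met
5. condition 'operates past 7 p.m.' holds; emergency drill 64 days ago vs limit 60 → not met
6. parent notification policy present → met
7. playground equipment inspection 778 days ago vs limit 540 → not met
Not met: 6 of 7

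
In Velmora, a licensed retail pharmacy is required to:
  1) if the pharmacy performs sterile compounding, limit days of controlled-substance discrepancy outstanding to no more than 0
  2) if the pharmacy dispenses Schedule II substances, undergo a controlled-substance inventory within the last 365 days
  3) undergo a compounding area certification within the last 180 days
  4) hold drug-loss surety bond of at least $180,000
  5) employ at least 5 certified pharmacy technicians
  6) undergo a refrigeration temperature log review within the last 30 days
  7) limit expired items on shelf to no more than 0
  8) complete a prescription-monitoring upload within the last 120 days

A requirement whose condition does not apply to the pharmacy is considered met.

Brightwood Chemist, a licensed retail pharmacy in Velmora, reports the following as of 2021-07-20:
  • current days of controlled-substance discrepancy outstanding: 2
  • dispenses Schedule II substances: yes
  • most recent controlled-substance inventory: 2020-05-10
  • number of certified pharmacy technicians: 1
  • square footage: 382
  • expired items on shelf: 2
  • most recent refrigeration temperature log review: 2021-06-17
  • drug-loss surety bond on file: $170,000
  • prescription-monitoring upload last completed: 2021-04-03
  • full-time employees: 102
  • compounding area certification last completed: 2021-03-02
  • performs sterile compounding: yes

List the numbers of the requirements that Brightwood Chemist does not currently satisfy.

1, 2, 4, 5, 6, 7

1. condition 'performs sterile compounding' holds; days of controlled-substance discrepancy outstanding 2 > 0 → not met
2. condition 'dispenses Schedule II substances' holds; controlled-substance inventory 436 days ago vs limit 365 → not met
3. compounding area certification 140 days ago vs limit 180 → met
4. drug-loss surety bond $170,000 < $180,000 → not met
5. certified pharmacy technicians 1 < 5 → not met
6. refrigeration temperature log review 33 days ago vs limit 30 → not met
7. expired items on shelf 2 > 0 → not met
8. prescription-monitoring upload 108 days ago vs limit 120 → met
Not met: 1, 2, 4, 5, 6, 7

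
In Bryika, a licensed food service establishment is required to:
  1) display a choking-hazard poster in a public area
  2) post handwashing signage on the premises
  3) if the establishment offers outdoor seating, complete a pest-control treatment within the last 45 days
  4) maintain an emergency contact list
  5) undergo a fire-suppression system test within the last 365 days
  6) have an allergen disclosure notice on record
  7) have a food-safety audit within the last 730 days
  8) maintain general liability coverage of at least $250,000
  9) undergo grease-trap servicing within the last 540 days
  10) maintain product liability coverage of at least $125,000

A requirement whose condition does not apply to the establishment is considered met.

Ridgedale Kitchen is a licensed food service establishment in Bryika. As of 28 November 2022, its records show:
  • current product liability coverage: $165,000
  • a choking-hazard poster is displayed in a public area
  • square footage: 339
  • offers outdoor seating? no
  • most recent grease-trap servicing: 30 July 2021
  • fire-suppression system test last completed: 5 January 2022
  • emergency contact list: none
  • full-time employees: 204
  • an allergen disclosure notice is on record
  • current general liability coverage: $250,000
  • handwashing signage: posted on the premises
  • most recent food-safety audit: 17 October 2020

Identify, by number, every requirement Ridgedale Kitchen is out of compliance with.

1. choking-hazard poster present → met
2. handwashing signage present → met
3. condition 'offers outdoor seating' does not hold → requirement n/a → met
4. emergency contact list absent → not met
5. fire-suppression system test 327 days ago vs limit 365 → met
6. allergen disclosure notice present → met
7. food-safety audit 772 days ago vs limit 730 → not met
8. general liability coverage $250,000 ≥ $250,000 → met
9. grease-trap servicing 486 days ago vs limit 540 → met
10. product liability coverage $165,000 ≥ $125,000 → met
Not met: 4, 7

4, 7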